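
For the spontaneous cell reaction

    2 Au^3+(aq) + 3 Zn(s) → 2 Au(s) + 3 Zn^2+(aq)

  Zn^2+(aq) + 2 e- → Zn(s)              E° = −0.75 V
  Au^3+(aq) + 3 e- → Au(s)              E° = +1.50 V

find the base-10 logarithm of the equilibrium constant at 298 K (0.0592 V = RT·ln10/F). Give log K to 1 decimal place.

The Au³⁺/Au couple is reduced (cathode); E°cell = +1.50 − (−0.75) = +2.25 V with n = 6.
At equilibrium E = 0, so log K = nE°cell / 0.0592 = (6)(+2.25) / 0.0592 = 228.0.

log K = 228.0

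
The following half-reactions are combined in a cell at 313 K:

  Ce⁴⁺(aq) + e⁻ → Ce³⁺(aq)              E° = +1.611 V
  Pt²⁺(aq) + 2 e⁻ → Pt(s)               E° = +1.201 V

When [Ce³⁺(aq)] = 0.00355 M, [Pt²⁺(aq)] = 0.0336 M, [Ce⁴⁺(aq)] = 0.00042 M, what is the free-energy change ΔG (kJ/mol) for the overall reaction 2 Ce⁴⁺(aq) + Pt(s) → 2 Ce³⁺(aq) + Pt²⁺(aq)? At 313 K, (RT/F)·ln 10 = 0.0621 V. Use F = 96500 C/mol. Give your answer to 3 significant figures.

E°cell = +1.611 − (+1.201) = +0.410 V; the balanced reaction transfers n = 2 electrons.
The reaction quotient is ([Ce³⁺(aq)]^2·[Pt²⁺(aq)]) / [Ce⁴⁺(aq)]^2 = 2.4; by Nernst, E = +0.410 − (0.0621/2)(0.380) = +0.3982 V.
Then ΔG = −nFE = −2 × 96500 × +0.3982 J/mol = −76.9 kJ/mol.

−76.9 kJ/mol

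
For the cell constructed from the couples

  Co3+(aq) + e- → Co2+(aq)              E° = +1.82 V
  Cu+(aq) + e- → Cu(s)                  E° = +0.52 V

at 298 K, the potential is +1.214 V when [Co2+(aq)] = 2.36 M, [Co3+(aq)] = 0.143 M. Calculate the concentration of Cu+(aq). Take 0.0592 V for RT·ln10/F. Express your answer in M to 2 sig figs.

1.7 M

Co³⁺/Co²⁺ is the cathode (higher E°); E°cell = +1.82 − (+0.52) = +1.30 V with n = 1.
Since E = E° − (0.0592/n)·log Q, log Q = n(E° − E)/0.0592 = 1.453.
For Co3+(aq) + Cu(s) → Co2+(aq) + Cu+(aq), the reaction quotient is Q = ([Co2+(aq)]·[Cu+(aq)]) / [Co3+(aq)].
Substituting the known concentrations and solving, log [Cu+(aq)] = 0.235 and [Cu+(aq)] = 1.7 M.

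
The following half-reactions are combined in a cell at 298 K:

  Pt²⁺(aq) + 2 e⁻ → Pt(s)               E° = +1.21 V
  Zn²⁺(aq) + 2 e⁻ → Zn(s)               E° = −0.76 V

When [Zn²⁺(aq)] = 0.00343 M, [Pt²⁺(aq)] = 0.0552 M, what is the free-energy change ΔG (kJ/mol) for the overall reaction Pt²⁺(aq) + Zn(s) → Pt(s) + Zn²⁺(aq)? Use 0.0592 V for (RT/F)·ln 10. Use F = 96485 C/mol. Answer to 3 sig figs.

−387 kJ/mol

E°cell = +1.21 − (−0.76) = +1.97 V; the balanced reaction transfers n = 2 electrons.
The reaction quotient is [Zn²⁺(aq)] / [Pt²⁺(aq)] = 0.0621; by Nernst, E = +1.97 − (0.0592/2)(−1.207) = +2.0057 V.
Then ΔG = −nFE = −2 × 96485 × +2.0057 J/mol = −387 kJ/mol.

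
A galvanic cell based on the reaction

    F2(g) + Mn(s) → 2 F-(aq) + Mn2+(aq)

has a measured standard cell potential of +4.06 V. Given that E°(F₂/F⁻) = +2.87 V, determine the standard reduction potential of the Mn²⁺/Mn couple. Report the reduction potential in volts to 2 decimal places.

−1.19 V

In the reaction as written the F₂/F⁻ couple is reduced (cathode) and Mn²⁺/Mn is oxidized (anode), so E°cell = E°(F₂/F⁻) − E°(Mn²⁺/Mn).
E°(Mn²⁺/Mn) = E°(cathode) − E°cell = +2.87 − (+4.06) = −1.19 V.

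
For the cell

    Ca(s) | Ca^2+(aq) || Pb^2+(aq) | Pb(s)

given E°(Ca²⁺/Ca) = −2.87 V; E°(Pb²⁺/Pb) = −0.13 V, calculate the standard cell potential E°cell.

By convention the left-hand electrode in cell notation is the anode (oxidation) and the right-hand electrode is the cathode (reduction).
E°cell = E°(right) − E°(left) = −0.13 − (−2.87) = +2.74 V.

+2.74 V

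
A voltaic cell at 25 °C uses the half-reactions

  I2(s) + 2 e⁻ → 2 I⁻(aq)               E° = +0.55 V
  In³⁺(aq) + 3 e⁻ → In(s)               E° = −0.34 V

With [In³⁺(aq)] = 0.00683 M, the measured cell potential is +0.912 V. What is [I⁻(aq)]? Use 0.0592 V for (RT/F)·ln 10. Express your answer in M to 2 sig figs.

With I₂/I⁻ at the cathode and In³⁺/In at the anode, E°cell = +0.55 − (−0.34) = +0.89 V (n = 6).
Since E = E° − (0.0592/n)·log Q, log Q = n(E° − E)/0.0592 = −2.230.
For 3 I2(s) + 2 In(s) → 6 I⁻(aq) + 2 In³⁺(aq), the reaction quotient is Q = [I⁻(aq)]^6·[In³⁺(aq)]^2.
Substituting the known concentrations and solving, log [I⁻(aq)] = 0.350 and [I⁻(aq)] = 2.2 M.

2.2 M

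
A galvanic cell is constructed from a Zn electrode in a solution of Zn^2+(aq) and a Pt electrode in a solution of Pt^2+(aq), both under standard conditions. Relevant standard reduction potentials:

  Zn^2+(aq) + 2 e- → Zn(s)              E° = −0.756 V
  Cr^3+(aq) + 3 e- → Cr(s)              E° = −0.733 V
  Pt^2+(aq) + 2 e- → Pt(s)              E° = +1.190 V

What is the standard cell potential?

+1.946 V

Of the two couples in this cell, the one with the more positive reduction potential is reduced at the cathode: here that is Pt²⁺/Pt (+1.190 V); Zn²⁺/Zn (−0.756 V) is the anode.
E°cell = E°(cathode) − E°(anode) = +1.190 − (−0.756) = +1.946 V.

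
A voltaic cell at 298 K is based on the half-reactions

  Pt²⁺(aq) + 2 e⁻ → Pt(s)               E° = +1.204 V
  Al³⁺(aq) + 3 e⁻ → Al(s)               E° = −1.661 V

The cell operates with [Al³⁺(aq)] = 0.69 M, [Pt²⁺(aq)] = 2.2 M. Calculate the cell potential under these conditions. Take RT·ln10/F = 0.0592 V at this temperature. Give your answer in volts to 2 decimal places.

The Pt²⁺/Pt couple has the more positive E°, so it is the cathode; Al³⁺/Al is the anode.
E°cell = +1.204 − (−1.661) = +2.865 V, with n = 6 electrons transferred.
For the overall reaction 3 Pt²⁺(aq) + 2 Al(s) → 3 Pt(s) + 2 Al³⁺(aq), Q = [Al³⁺(aq)]^2 / [Pt²⁺(aq)]^3 = 0.0447, giving log Q = −1.350.
E = E° − (0.0592/n)·log Q = +2.865 − (0.0592/6)(−1.350) = +2.88 V.

+2.88 V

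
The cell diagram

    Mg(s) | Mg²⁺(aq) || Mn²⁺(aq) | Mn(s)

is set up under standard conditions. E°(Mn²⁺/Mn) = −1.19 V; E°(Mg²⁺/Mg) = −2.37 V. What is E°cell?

By convention the left-hand electrode in cell notation is the anode (oxidation) and the right-hand electrode is the cathode (reduction).
E°cell = E°(right) − E°(left) = −1.19 − (−2.37) = +1.18 V.

+1.18 V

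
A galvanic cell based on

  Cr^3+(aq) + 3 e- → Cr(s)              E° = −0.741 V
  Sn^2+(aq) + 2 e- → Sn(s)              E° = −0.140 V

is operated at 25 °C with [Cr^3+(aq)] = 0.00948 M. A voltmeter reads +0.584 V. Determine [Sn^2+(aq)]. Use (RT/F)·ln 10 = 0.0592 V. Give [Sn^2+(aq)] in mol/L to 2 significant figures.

The Sn²⁺/Sn couple has the larger reduction potential, so it is the cathode: E°cell = −0.140 − (−0.741) = +0.601 V and n = 6.
Rearranging E = E° − (0.0592/n)·log Q gives log Q = 6(+0.601 − (+0.584))/0.0592 = 1.723.
For 3 Sn^2+(aq) + 2 Cr(s) → 3 Sn(s) + 2 Cr^3+(aq), the reaction quotient is Q = [Cr^3+(aq)]^2 / [Sn^2+(aq)]^3.
Isolating [Sn^2+(aq)] in Q = 10^{1.723} yields log [Sn^2+(aq)] = −1.923, i.e. 0.012 M.

0.012 M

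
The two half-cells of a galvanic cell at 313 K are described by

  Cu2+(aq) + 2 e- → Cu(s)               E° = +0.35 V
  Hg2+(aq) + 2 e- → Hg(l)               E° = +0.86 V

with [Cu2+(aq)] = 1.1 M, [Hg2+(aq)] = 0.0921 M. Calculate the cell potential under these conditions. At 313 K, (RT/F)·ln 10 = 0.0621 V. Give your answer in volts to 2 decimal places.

Since E°(Hg²⁺/Hg) > E°(Cu²⁺/Cu), Hg²⁺/Hg serves as the cathode.
E°cell = E°cat − E°an = +0.86 − (+0.35) = +0.51 V; n = 2.
For the overall reaction Hg2+(aq) + Cu(s) → Hg(l) + Cu2+(aq), Q = [Cu2+(aq)] / [Hg2+(aq)] = 11.9, giving log Q = 1.077.
By the Nernst equation, E = +0.51 − (0.0621/2)·(1.077) = +0.48 V.

+0.48 V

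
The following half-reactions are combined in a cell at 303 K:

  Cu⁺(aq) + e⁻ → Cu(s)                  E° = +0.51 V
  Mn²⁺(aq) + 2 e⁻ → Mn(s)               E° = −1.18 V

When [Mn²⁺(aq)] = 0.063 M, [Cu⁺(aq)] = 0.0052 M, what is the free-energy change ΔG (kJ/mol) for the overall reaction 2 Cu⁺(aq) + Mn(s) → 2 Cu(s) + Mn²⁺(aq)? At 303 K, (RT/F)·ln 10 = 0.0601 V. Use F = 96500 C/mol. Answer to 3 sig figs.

E°cell = +0.51 − (−1.18) = +1.69 V; the balanced reaction transfers n = 2 electrons.
Here Q = [Mn²⁺(aq)] / [Cu⁺(aq)]^2 = 2.33×10^3 (log Q = 3.367), giving E = +1.69 − (0.0601/2)·(3.367) = +1.5888 V.
ΔG = −nFE = −(2)(96500)(+1.5888) J/mol = −307 kJ/mol.

−307 kJ/mol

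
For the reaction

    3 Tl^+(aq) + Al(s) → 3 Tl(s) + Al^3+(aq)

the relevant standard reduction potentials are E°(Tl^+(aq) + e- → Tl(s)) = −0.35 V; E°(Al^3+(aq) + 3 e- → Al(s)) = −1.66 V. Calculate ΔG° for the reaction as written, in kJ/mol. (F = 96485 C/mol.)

In the reaction as written Tl^+(aq) is reduced, so the Tl⁺/Tl couple is the cathode and Al³⁺/Al is the anode.
E°cell = −0.35 − (−1.66) = +1.31 V; balancing electrons gives n = 3.
ΔG° = −nFE°cell = −(3)(96485)(+1.31) J/mol = −379 kJ/mol.

−379 kJ/mol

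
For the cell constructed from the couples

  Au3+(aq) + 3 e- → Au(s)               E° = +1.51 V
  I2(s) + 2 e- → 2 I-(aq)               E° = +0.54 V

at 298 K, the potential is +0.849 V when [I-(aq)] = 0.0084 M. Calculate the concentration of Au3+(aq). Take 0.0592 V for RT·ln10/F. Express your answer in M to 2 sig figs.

1.2 M

The Au³⁺/Au couple has the larger reduction potential, so it is the cathode: E°cell = +1.51 − (+0.54) = +0.97 V and n = 6.
Since E = E° − (0.0592/n)·log Q, log Q = n(E° − E)/0.0592 = 12.264.
Balancing electrons gives 2 Au3+(aq) + 6 I-(aq) → 2 Au(s) + 3 I2(s); thus Q = 1 / ([Au3+(aq)]^2·[I-(aq)]^6).
Substituting the known concentrations and solving, log [Au3+(aq)] = 0.095 and [Au3+(aq)] = 1.2 M.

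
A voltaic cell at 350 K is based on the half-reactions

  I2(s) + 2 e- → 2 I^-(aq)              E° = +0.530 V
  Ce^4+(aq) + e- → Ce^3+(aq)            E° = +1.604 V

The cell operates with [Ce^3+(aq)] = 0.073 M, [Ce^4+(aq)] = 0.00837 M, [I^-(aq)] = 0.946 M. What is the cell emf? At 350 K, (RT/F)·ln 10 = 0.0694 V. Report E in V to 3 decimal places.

+1.007 V

The Ce⁴⁺/Ce³⁺ couple has the more positive E°, so it is the cathode; I₂/I⁻ is the anode.
E°cell = +1.604 − (+0.530) = +1.074 V, with n = 2 electrons transferred.
For the overall reaction 2 Ce^4+(aq) + 2 I^-(aq) → 2 Ce^3+(aq) + I2(s), Q = [Ce^3+(aq)]^2 / ([Ce^4+(aq)]^2·[I^-(aq)]^2) = 85, giving log Q = 1.929.
E = E° − (0.0694/n)·log Q = +1.074 − (0.0694/2)(1.929) = +1.007 V.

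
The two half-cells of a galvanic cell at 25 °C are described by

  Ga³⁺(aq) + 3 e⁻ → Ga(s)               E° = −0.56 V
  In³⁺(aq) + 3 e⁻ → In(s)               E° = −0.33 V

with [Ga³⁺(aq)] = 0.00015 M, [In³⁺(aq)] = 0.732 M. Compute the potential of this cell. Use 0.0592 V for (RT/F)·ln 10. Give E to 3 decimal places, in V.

+0.303 V

Since E°(In³⁺/In) > E°(Ga³⁺/Ga), In³⁺/In serves as the cathode.
The standard potential is −0.33 − (−0.56) = +0.23 V and the balanced reaction transfers n = 3 electrons.
For the overall reaction In³⁺(aq) + Ga(s) → In(s) + Ga³⁺(aq), Q = [Ga³⁺(aq)] / [In³⁺(aq)] = 0.000205, giving log Q = −3.688.
E = E° − (0.0592/n)·log Q = +0.23 − (0.0592/3)(−3.688) = +0.303 V.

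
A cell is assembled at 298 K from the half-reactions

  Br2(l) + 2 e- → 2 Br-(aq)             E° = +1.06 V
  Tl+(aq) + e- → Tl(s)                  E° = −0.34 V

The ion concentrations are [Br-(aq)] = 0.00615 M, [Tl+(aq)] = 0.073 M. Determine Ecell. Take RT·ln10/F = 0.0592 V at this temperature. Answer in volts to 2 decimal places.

The Br₂/Br⁻ couple has the more positive E°, so it is the cathode; Tl⁺/Tl is the anode.
E°cell = E°cat − E°an = +1.06 − (−0.34) = +1.40 V; n = 2.
Balancing gives Br2(l) + 2 Tl(s) → 2 Br-(aq) + 2 Tl+(aq); hence Q = [Br-(aq)]^2·[Tl+(aq)]^2 = 2.02×10^−7 (log Q = −6.696).
Applying E = E° − (RT ln10/nF)·log Q gives +1.40 − (0.0592/2)(−6.696) = +1.60 V.

+1.60 V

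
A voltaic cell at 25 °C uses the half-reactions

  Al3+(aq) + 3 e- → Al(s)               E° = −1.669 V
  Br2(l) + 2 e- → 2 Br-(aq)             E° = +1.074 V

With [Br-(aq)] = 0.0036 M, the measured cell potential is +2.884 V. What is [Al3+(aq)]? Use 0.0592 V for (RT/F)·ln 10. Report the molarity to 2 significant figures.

With Br₂/Br⁻ at the cathode and Al³⁺/Al at the anode, E°cell = +1.074 − (−1.669) = +2.743 V (n = 6).
Since E = E° − (0.0592/n)·log Q, log Q = n(E° − E)/0.0592 = −14.291.
The balanced reaction is 3 Br2(l) + 2 Al(s) → 6 Br-(aq) + 2 Al3+(aq), so Q = [Br-(aq)]^6·[Al3+(aq)]^2.
Solving for the unknown gives log [Al3+(aq)] = 0.186, so [Al3+(aq)] ≈ 1.5 M.

1.5 M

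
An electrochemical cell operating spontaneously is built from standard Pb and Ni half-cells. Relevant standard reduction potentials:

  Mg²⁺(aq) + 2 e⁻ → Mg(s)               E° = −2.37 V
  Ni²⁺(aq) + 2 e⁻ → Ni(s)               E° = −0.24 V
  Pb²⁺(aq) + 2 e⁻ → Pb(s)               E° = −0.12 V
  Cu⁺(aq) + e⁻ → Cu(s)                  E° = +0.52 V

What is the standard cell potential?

Of the two couples in this cell, the one with the more positive reduction potential is reduced at the cathode: here that is Pb²⁺/Pb (−0.12 V); Ni²⁺/Ni (−0.24 V) is the anode.
E°cell = E°(cathode) − E°(anode) = −0.12 − (−0.24) = +0.12 V.

+0.12 V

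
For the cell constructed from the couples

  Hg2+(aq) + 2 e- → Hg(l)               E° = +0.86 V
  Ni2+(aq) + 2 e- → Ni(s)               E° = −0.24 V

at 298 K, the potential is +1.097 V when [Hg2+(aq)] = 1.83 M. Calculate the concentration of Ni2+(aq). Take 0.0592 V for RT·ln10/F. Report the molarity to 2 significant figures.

2.3 M

The Hg²⁺/Hg couple has the larger reduction potential, so it is the cathode: E°cell = +0.86 − (−0.24) = +1.10 V and n = 2.
Rearranging E = E° − (0.0592/n)·log Q gives log Q = 2(+1.10 − (+1.097))/0.0592 = 0.101.
For Hg2+(aq) + Ni(s) → Hg(l) + Ni2+(aq), the reaction quotient is Q = [Ni2+(aq)] / [Hg2+(aq)].
Solving for the unknown gives log [Ni2+(aq)] = 0.363, so [Ni2+(aq)] ≈ 2.3 M.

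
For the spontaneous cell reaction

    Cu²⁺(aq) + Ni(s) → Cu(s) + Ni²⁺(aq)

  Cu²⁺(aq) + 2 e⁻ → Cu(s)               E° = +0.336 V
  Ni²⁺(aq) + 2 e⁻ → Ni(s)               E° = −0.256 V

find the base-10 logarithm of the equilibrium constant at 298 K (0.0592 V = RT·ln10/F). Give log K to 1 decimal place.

The Cu²⁺/Cu couple is reduced (cathode); E°cell = +0.336 − (−0.256) = +0.592 V with n = 2.
At equilibrium E = 0, so log K = nE°cell / 0.0592 = (2)(+0.592) / 0.0592 = 20.0.

log K = 20.0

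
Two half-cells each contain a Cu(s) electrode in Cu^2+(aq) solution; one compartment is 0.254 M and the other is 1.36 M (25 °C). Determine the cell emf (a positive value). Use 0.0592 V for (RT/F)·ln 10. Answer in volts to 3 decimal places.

0.022 V

For a concentration cell E°cell = 0, since both electrodes use the same couple.
The compartment with the higher Cu^2+(aq) concentration (1.36 M) acts as the cathode; ions are reduced there and produced at the dilute (0.254 M) anode.
With n = 2, Ecell = −(0.0592/2)·log([dilute]/[conc]) = −(0.0592/2)·log(0.254/1.36) = +0.022 V.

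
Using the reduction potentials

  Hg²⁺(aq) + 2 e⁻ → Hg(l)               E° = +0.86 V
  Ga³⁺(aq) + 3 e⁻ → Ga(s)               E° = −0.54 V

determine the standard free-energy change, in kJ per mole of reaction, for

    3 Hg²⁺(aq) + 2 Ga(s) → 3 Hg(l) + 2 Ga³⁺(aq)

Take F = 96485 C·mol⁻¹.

−810 kJ/mol

In the reaction as written Hg²⁺(aq) is reduced, so the Hg²⁺/Hg couple is the cathode and Ga³⁺/Ga is the anode.
E°cell = +0.86 − (−0.54) = +1.40 V; balancing electrons gives n = 6.
ΔG° = −nFE°cell = −(6)(96485)(+1.40) J/mol = −810 kJ/mol.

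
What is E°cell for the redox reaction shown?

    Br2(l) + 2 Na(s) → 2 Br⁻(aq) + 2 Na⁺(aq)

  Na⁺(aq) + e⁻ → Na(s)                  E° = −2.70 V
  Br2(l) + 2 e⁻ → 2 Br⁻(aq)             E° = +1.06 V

+3.76 V

In the reaction as written, Br2(l) is reduced (cathode) and Na⁺(aq) is produced by oxidation at the anode.
E°cell = E°(cathode) − E°(anode) = +1.06 − (−2.70) = +3.76 V.
The positive value indicates the reaction is spontaneous as written.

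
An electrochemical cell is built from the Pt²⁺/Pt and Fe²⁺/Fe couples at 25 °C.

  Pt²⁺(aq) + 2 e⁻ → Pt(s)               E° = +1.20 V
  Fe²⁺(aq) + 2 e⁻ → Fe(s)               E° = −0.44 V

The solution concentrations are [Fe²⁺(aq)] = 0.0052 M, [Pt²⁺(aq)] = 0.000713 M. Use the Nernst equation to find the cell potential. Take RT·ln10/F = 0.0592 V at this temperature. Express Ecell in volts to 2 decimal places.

Since E°(Pt²⁺/Pt) > E°(Fe²⁺/Fe), Pt²⁺/Pt serves as the cathode.
The standard potential is +1.20 − (−0.44) = +1.64 V and the balanced reaction transfers n = 2 electrons.
The balanced reaction is Pt²⁺(aq) + Fe(s) → Pt(s) + Fe²⁺(aq), so Q = [Fe²⁺(aq)] / [Pt²⁺(aq)] = 7.29 and log Q = 0.863.
Applying E = E° − (RT ln10/nF)·log Q gives +1.64 − (0.0592/2)(0.863) = +1.61 V.

+1.61 V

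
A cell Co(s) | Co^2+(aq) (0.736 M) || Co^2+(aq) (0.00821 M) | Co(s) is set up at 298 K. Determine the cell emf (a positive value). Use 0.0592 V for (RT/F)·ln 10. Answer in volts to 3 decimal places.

0.058 V

For a concentration cell E°cell = 0, since both electrodes use the same couple.
The compartment with the higher Co^2+(aq) concentration (0.736 M) acts as the cathode; ions are reduced there and produced at the dilute (0.00821 M) anode.
With n = 2, Ecell = −(0.0592/2)·log([dilute]/[conc]) = −(0.0592/2)·log(0.00821/0.736) = +0.058 V.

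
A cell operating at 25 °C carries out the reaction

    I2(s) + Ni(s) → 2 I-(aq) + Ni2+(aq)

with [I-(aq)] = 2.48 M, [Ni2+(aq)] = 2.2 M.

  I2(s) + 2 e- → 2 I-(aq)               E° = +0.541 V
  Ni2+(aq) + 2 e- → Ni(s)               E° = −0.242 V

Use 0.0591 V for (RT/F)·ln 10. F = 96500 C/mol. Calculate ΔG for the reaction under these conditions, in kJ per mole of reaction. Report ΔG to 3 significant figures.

−145 kJ/mol

With I₂/I⁻ reduced at the cathode, E°cell = +0.541 − (−0.242) = +0.783 V and n = 2.
The reaction quotient is [I-(aq)]^2·[Ni2+(aq)] = 13.5; by Nernst, E = +0.783 − (0.0591/2)(1.131) = +0.7496 V.
ΔG = −nFE = −(2)(96500)(+0.7496) J/mol = −145 kJ/mol.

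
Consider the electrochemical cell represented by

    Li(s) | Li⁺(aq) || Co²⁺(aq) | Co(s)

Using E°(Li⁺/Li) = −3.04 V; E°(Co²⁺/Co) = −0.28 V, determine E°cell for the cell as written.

By convention the left-hand electrode in cell notation is the anode (oxidation) and the right-hand electrode is the cathode (reduction).
E°cell = E°(right) − E°(left) = −0.28 − (−3.04) = +2.76 V.

+2.76 V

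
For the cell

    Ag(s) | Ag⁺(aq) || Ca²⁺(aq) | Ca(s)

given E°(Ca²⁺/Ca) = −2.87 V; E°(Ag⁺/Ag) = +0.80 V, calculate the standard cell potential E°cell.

By convention the left-hand electrode in cell notation is the anode (oxidation) and the right-hand electrode is the cathode (reduction).
E°cell = E°(right) − E°(left) = −2.87 − (+0.80) = −3.67 V.
The negative sign shows that, as written, the cell would require an external voltage to drive the reaction.

−3.67 V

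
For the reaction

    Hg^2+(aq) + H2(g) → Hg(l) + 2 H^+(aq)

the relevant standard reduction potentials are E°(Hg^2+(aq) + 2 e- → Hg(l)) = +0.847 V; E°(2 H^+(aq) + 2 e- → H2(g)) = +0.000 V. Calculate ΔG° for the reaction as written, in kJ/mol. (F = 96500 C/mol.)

−163 kJ/mol

In the reaction as written Hg^2+(aq) is reduced, so the Hg²⁺/Hg couple is the cathode and 2H⁺/H₂ is the anode.
E°cell = +0.847 − (+0.000) = +0.847 V; balancing electrons gives n = 2.
ΔG° = −nFE°cell = −(2)(96500)(+0.847) J/mol = −163 kJ/mol.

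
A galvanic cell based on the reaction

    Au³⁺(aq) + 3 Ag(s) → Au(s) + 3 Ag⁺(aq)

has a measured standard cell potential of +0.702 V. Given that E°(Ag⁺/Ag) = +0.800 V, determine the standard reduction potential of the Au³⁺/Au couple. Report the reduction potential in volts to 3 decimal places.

In the reaction as written the Au³⁺/Au couple is reduced (cathode) and Ag⁺/Ag is oxidized (anode), so E°cell = E°(Au³⁺/Au) − E°(Ag⁺/Ag).
E°(Au³⁺/Au) = E°cell + E°(anode) = +0.702 + (+0.800) = +1.502 V.

+1.502 V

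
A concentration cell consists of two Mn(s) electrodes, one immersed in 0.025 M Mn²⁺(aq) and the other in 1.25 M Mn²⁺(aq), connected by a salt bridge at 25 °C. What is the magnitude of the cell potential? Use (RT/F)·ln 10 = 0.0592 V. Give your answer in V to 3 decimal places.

0.050 V

For a concentration cell E°cell = 0, since both electrodes use the same couple.
The compartment with the higher Mn²⁺(aq) concentration (1.25 M) acts as the cathode; ions are reduced there and produced at the dilute (0.025 M) anode.
With n = 2, Ecell = −(0.0592/2)·log([dilute]/[conc]) = −(0.0592/2)·log(0.025/1.25) = +0.050 V.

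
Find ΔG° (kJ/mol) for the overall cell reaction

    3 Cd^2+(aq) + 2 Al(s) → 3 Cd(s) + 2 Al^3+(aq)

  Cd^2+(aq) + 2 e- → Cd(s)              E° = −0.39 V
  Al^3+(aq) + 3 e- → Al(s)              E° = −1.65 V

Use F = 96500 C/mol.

In the reaction as written Cd^2+(aq) is reduced, so the Cd²⁺/Cd couple is the cathode and Al³⁺/Al is the anode.
E°cell = −0.39 − (−1.65) = +1.26 V; balancing electrons gives n = 6.
ΔG° = −nFE°cell = −(6)(96500)(+1.26) J/mol = −730 kJ/mol.

−730 kJ/mol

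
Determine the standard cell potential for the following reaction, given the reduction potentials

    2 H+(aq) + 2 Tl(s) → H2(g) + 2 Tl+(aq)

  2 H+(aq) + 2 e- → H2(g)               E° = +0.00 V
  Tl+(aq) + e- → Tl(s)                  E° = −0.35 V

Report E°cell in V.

In the reaction as written, H+(aq) is reduced (cathode) and Tl+(aq) is produced by oxidation at the anode.
E°cell = E°(cathode) − E°(anode) = +0.00 − (−0.35) = +0.35 V.
The positive value indicates the reaction is spontaneous as written.

+0.35 V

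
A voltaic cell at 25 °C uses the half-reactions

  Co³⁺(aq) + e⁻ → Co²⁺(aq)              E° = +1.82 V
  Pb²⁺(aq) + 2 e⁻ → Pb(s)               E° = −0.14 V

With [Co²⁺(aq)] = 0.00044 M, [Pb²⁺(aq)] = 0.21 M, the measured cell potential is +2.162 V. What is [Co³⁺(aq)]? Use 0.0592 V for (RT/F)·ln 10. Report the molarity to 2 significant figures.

0.52 M

With Co³⁺/Co²⁺ at the cathode and Pb²⁺/Pb at the anode, E°cell = +1.82 − (−0.14) = +1.96 V (n = 2).
From the Nernst equation, log Q = n(E° − E)/0.0592 = 2·(+1.96 − (+2.162))/0.0592 = −6.824.
Balancing electrons gives 2 Co³⁺(aq) + Pb(s) → 2 Co²⁺(aq) + Pb²⁺(aq); thus Q = ([Co²⁺(aq)]^2·[Pb²⁺(aq)]) / [Co³⁺(aq)]^2.
Substituting the known concentrations and solving, log [Co³⁺(aq)] = −0.283 and [Co³⁺(aq)] = 0.52 M.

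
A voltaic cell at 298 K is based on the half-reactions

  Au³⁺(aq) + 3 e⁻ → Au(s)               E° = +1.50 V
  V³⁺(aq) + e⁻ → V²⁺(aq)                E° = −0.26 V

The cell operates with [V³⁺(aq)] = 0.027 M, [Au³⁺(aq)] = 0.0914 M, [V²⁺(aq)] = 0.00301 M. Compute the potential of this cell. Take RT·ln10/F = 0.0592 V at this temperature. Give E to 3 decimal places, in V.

+1.683 V

The Au³⁺/Au couple has the more positive E°, so it is the cathode; V³⁺/V²⁺ is the anode.
The standard potential is +1.50 − (−0.26) = +1.76 V and the balanced reaction transfers n = 3 electrons.
The balanced reaction is Au³⁺(aq) + 3 V²⁺(aq) → Au(s) + 3 V³⁺(aq), so Q = [V³⁺(aq)]^3 / ([Au³⁺(aq)]·[V²⁺(aq)]^3) = 7.9×10^3 and log Q = 3.897.
Applying E = E° − (RT ln10/nF)·log Q gives +1.76 − (0.0592/3)(3.897) = +1.683 V.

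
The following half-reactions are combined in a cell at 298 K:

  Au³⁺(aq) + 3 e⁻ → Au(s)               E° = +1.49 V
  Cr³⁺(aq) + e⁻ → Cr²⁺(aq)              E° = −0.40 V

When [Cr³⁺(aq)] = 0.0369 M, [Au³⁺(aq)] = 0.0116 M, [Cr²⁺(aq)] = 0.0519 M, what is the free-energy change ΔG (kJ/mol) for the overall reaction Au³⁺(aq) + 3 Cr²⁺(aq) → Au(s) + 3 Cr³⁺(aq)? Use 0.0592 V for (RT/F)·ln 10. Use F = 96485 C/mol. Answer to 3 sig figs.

E°cell = +1.49 − (−0.40) = +1.89 V; the balanced reaction transfers n = 3 electrons.
Q = [Cr³⁺(aq)]^3 / ([Au³⁺(aq)]·[Cr²⁺(aq)]^3) = 31, so log Q = 1.491 and E = +1.89 − (0.0592/3)(1.491) = +1.8606 V.
Finally ΔG = −nFE = −(3)(96485 C/mol)(+1.8606 V) = −539 kJ/mol.

−539 kJ/mol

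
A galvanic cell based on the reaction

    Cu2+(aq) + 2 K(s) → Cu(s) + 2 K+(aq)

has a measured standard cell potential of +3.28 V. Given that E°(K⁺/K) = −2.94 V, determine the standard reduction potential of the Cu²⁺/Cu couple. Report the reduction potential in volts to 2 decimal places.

In the reaction as written the Cu²⁺/Cu couple is reduced (cathode) and K⁺/K is oxidized (anode), so E°cell = E°(Cu²⁺/Cu) − E°(K⁺/K).
E°(Cu²⁺/Cu) = E°cell + E°(anode) = +3.28 + (−2.94) = +0.34 V.

+0.34 V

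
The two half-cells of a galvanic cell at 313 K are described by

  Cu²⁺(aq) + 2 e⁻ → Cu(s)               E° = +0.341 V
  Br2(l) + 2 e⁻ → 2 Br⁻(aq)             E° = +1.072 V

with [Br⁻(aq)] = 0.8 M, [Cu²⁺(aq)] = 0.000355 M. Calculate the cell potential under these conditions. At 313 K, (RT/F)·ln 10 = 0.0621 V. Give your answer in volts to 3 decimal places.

+0.844 V

Since E°(Br₂/Br⁻) > E°(Cu²⁺/Cu), Br₂/Br⁻ serves as the cathode.
The standard potential is +1.072 − (+0.341) = +0.731 V and the balanced reaction transfers n = 2 electrons.
For the overall reaction Br2(l) + Cu(s) → 2 Br⁻(aq) + Cu²⁺(aq), Q = [Br⁻(aq)]^2·[Cu²⁺(aq)] = 0.000227, giving log Q = −3.644.
Applying E = E° − (RT ln10/nF)·log Q gives +0.731 − (0.0621/2)(−3.644) = +0.844 V.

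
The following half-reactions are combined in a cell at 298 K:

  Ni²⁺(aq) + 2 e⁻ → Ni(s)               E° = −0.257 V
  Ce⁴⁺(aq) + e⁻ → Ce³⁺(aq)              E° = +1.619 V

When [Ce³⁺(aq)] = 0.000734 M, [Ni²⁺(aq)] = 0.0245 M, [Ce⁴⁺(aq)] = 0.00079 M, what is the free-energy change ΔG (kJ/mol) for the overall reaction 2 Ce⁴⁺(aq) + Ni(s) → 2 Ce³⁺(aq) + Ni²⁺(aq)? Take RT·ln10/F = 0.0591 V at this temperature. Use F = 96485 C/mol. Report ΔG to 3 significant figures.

−372 kJ/mol

The standard cell potential is +1.619 − (−0.257) = +1.876 V, with n = 2 electrons in the balanced equation.
The reaction quotient is ([Ce³⁺(aq)]^2·[Ni²⁺(aq)]) / [Ce⁴⁺(aq)]^2 = 0.0211; by Nernst, E = +1.876 − (0.0591/2)(−1.675) = +1.9255 V.
Finally ΔG = −nFE = −(2)(96485 C/mol)(+1.9255 V) = −372 kJ/mol.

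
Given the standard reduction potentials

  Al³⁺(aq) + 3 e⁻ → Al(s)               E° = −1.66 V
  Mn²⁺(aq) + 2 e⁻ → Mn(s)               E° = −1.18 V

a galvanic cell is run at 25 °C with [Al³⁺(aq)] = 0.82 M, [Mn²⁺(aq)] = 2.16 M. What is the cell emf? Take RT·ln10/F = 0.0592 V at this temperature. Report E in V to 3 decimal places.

+0.492 V

The Mn²⁺/Mn couple has the more positive E°, so it is the cathode; Al³⁺/Al is the anode.
E°cell = −1.18 − (−1.66) = +0.48 V, with n = 6 electrons transferred.
The balanced reaction is 3 Mn²⁺(aq) + 2 Al(s) → 3 Mn(s) + 2 Al³⁺(aq), so Q = [Al³⁺(aq)]^2 / [Mn²⁺(aq)]^3 = 0.0667 and log Q = −1.176.
By the Nernst equation, E = +0.48 − (0.0592/6)·(−1.176) = +0.492 V.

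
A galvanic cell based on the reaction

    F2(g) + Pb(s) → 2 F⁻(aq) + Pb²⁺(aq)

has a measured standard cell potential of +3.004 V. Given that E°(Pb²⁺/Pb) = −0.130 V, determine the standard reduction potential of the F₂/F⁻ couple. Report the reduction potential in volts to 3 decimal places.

+2.874 V

In the reaction as written the F₂/F⁻ couple is reduced (cathode) and Pb²⁺/Pb is oxidized (anode), so E°cell = E°(F₂/F⁻) − E°(Pb²⁺/Pb).
E°(F₂/F⁻) = E°cell + E°(anode) = +3.004 + (−0.130) = +2.874 V.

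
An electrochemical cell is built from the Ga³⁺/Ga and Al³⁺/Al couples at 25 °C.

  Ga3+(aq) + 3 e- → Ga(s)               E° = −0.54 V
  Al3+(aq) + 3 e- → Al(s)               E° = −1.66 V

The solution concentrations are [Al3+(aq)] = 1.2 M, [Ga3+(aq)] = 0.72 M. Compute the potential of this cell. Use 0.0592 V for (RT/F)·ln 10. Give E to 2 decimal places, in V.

Ga³⁺/Ga is reduced (cathode, E° = −0.54 V) and Al³⁺/Al is oxidized (anode).
E°cell = −0.54 − (−1.66) = +1.12 V, with n = 3 electrons transferred.
For the overall reaction Ga3+(aq) + Al(s) → Ga(s) + Al3+(aq), Q = [Al3+(aq)] / [Ga3+(aq)] = 1.67, giving log Q = 0.222.
Applying E = E° − (RT ln10/nF)·log Q gives +1.12 − (0.0592/3)(0.222) = +1.12 V.

+1.12 V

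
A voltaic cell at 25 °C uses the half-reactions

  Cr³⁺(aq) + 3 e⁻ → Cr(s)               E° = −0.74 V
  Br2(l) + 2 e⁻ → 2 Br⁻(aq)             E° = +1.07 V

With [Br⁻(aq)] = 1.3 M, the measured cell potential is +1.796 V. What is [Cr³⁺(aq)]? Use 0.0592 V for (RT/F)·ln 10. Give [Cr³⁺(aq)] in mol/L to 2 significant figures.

2.3 M

The Br₂/Br⁻ couple has the larger reduction potential, so it is the cathode: E°cell = +1.07 − (−0.74) = +1.81 V and n = 6.
Since E = E° − (0.0592/n)·log Q, log Q = n(E° − E)/0.0592 = 1.419.
Balancing electrons gives 3 Br2(l) + 2 Cr(s) → 6 Br⁻(aq) + 2 Cr³⁺(aq); thus Q = [Br⁻(aq)]^6·[Cr³⁺(aq)]^2.
Isolating [Cr³⁺(aq)] in Q = 10^{1.419} yields log [Cr³⁺(aq)] = 0.368, i.e. 2.3 M.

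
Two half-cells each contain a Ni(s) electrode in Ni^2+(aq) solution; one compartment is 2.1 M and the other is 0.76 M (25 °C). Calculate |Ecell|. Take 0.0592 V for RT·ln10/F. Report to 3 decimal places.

For a concentration cell E°cell = 0, since both electrodes use the same couple.
The compartment with the higher Ni^2+(aq) concentration (2.1 M) acts as the cathode; ions are reduced there and produced at the dilute (0.76 M) anode.
With n = 2, Ecell = −(0.0592/2)·log([dilute]/[conc]) = −(0.0592/2)·log(0.76/2.1) = +0.013 V.

0.013 V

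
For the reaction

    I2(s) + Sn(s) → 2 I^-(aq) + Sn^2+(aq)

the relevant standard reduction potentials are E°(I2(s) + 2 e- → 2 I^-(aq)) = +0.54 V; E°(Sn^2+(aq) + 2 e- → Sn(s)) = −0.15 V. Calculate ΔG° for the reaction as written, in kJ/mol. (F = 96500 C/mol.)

In the reaction as written I2(s) is reduced, so the I₂/I⁻ couple is the cathode and Sn²⁺/Sn is the anode.
E°cell = +0.54 − (−0.15) = +0.69 V; balancing electrons gives n = 2.
ΔG° = −nFE°cell = −(2)(96500)(+0.69) J/mol = −133 kJ/mol.

−133 kJ/mol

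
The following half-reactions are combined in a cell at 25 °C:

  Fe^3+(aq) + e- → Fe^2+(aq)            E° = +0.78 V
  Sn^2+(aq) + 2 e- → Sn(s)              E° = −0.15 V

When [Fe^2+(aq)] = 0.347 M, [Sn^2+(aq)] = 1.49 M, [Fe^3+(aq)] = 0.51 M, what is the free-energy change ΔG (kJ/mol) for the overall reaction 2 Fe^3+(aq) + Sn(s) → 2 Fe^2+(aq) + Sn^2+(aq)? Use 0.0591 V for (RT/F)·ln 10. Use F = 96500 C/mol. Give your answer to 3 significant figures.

−180 kJ/mol

With Fe³⁺/Fe²⁺ reduced at the cathode, E°cell = +0.78 − (−0.15) = +0.93 V and n = 2.
Here Q = ([Fe^2+(aq)]^2·[Sn^2+(aq)]) / [Fe^3+(aq)]^2 = 0.69 (log Q = −0.161), giving E = +0.93 − (0.0591/2)·(−0.161) = +0.9348 V.
ΔG = −nFE = −(2)(96500)(+0.9348) J/mol = −180 kJ/mol.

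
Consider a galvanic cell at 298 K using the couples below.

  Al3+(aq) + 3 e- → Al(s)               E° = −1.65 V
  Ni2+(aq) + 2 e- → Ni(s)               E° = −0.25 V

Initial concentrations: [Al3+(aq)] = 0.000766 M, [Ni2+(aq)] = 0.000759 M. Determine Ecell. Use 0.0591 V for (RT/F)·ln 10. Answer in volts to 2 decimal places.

Ni²⁺/Ni is reduced (cathode, E° = −0.25 V) and Al³⁺/Al is oxidized (anode).
The standard potential is −0.25 − (−1.65) = +1.40 V and the balanced reaction transfers n = 6 electrons.
Balancing gives 3 Ni2+(aq) + 2 Al(s) → 3 Ni(s) + 2 Al3+(aq); hence Q = [Al3+(aq)]^2 / [Ni2+(aq)]^3 = 1.34×10^3 (log Q = 3.128).
Applying E = E° − (RT ln10/nF)·log Q gives +1.40 − (0.0591/6)(3.128) = +1.37 V.

+1.37 V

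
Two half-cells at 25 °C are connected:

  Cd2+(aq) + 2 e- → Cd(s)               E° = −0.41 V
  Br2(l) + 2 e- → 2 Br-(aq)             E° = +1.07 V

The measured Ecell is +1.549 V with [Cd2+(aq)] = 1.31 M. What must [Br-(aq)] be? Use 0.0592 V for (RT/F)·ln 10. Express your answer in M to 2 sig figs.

Br₂/Br⁻ is the cathode (higher E°); E°cell = +1.07 − (−0.41) = +1.48 V with n = 2.
Since E = E° − (0.0592/n)·log Q, log Q = n(E° − E)/0.0592 = −2.331.
For Br2(l) + Cd(s) → 2 Br-(aq) + Cd2+(aq), the reaction quotient is Q = [Br-(aq)]^2·[Cd2+(aq)].
Isolating [Br-(aq)] in Q = 10^{−2.331} yields log [Br-(aq)] = −1.224, i.e. 0.060 M.

0.060 M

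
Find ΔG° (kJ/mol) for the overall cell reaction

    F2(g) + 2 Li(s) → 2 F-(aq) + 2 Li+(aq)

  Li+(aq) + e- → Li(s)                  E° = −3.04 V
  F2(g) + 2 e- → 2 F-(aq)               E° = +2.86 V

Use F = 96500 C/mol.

−1139 kJ/mol

In the reaction as written F2(g) is reduced, so the F₂/F⁻ couple is the cathode and Li⁺/Li is the anode.
E°cell = +2.86 − (−3.04) = +5.90 V; balancing electrons gives n = 2.
ΔG° = −nFE°cell = −(2)(96500)(+5.90) J/mol = −1139 kJ/mol.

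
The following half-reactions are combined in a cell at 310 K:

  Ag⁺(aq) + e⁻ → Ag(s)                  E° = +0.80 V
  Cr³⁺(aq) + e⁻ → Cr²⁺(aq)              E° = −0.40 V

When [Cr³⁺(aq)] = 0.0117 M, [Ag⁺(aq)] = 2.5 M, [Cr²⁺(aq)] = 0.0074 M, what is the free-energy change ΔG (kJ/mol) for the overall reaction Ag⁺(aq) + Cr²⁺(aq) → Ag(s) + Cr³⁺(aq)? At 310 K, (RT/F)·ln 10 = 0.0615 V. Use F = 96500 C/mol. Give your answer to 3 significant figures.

E°cell = +0.80 − (−0.40) = +1.20 V; the balanced reaction transfers n = 1 electron.
Here Q = [Cr³⁺(aq)] / ([Ag⁺(aq)]·[Cr²⁺(aq)]) = 0.632 (log Q = −0.199), giving E = +1.20 − (0.0615/1)·(−0.199) = +1.2122 V.
ΔG = −nFE = −(1)(96500)(+1.2122) J/mol = −117 kJ/mol.

−117 kJ/mol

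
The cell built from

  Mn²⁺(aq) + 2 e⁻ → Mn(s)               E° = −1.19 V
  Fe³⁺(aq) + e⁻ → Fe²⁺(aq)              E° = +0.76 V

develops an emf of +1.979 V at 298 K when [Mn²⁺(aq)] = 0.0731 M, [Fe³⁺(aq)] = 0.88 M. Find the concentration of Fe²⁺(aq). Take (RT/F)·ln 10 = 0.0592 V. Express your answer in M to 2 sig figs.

With Fe³⁺/Fe²⁺ at the cathode and Mn²⁺/Mn at the anode, E°cell = +0.76 − (−1.19) = +1.95 V (n = 2).
Since E = E° − (0.0592/n)·log Q, log Q = n(E° − E)/0.0592 = −0.980.
Balancing electrons gives 2 Fe³⁺(aq) + Mn(s) → 2 Fe²⁺(aq) + Mn²⁺(aq); thus Q = ([Fe²⁺(aq)]^2·[Mn²⁺(aq)]) / [Fe³⁺(aq)]^2.
Isolating [Fe²⁺(aq)] in Q = 10^{−0.980} yields log [Fe²⁺(aq)] = 0.023, i.e. 1.1 M.

1.1 M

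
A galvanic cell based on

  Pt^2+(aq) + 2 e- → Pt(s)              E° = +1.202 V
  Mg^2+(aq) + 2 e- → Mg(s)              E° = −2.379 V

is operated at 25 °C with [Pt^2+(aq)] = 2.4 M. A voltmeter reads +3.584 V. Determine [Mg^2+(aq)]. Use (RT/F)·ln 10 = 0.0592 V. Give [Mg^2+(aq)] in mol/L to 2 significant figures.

1.9 M

Pt²⁺/Pt is the cathode (higher E°); E°cell = +1.202 − (−2.379) = +3.581 V with n = 2.
From the Nernst equation, log Q = n(E° − E)/0.0592 = 2·(+3.581 − (+3.584))/0.0592 = −0.101.
The balanced reaction is Pt^2+(aq) + Mg(s) → Pt(s) + Mg^2+(aq), so Q = [Mg^2+(aq)] / [Pt^2+(aq)].
Isolating [Mg^2+(aq)] in Q = 10^{−0.101} yields log [Mg^2+(aq)] = 0.279, i.e. 1.9 M.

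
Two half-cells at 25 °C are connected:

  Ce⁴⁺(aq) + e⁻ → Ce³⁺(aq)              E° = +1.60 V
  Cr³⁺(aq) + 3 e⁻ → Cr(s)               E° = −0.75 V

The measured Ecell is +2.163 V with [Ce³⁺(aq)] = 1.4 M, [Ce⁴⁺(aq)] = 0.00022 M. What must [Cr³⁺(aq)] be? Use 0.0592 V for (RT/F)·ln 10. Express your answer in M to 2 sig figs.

0.012 M

Ce⁴⁺/Ce³⁺ is the cathode (higher E°); E°cell = +1.60 − (−0.75) = +2.35 V with n = 3.
From the Nernst equation, log Q = n(E° − E)/0.0592 = 3·(+2.35 − (+2.163))/0.0592 = 9.476.
For 3 Ce⁴⁺(aq) + Cr(s) → 3 Ce³⁺(aq) + Cr³⁺(aq), the reaction quotient is Q = ([Ce³⁺(aq)]^3·[Cr³⁺(aq)]) / [Ce⁴⁺(aq)]^3.
Isolating [Cr³⁺(aq)] in Q = 10^{9.476} yields log [Cr³⁺(aq)] = −1.935, i.e. 0.012 M.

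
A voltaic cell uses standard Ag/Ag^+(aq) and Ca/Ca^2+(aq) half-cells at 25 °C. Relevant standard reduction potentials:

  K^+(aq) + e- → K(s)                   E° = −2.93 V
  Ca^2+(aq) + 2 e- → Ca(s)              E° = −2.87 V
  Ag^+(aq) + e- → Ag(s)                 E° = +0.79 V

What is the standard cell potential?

The Ag⁺/Ag couple has the higher E°, so Ag ion is reduced (cathode) and Ca is oxidized (anode).
E°cell = E°(cathode) − E°(anode) = +0.79 − (−2.87) = +3.66 V.

+3.66 V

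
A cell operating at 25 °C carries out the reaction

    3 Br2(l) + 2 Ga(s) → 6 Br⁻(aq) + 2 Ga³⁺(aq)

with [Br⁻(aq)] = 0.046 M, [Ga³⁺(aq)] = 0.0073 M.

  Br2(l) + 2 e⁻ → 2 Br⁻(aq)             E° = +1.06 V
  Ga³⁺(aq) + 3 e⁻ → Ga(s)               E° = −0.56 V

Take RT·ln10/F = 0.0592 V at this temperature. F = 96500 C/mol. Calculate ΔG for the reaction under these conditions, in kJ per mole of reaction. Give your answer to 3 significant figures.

−1010 kJ/mol

With Br₂/Br⁻ reduced at the cathode, E°cell = +1.06 − (−0.56) = +1.62 V and n = 6.
Q = [Br⁻(aq)]^6·[Ga³⁺(aq)]^2 = 5.05×10^−13, so log Q = −12.297 and E = +1.62 − (0.0592/6)(−12.297) = +1.7413 V.
ΔG = −nFE = −(6)(96500)(+1.7413) J/mol = −1010 kJ/mol.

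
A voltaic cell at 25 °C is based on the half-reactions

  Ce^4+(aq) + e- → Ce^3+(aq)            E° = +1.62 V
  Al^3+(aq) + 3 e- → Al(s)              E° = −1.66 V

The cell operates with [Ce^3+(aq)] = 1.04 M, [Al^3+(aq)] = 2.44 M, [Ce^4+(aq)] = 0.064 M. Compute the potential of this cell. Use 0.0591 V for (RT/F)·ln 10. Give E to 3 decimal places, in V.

Ce⁴⁺/Ce³⁺ is reduced (cathode, E° = +1.62 V) and Al³⁺/Al is oxidized (anode).
The standard potential is +1.62 − (−1.66) = +3.28 V and the balanced reaction transfers n = 3 electrons.
For the overall reaction 3 Ce^4+(aq) + Al(s) → 3 Ce^3+(aq) + Al^3+(aq), Q = ([Ce^3+(aq)]^3·[Al^3+(aq)]) / [Ce^4+(aq)]^3 = 1.05×10^4, giving log Q = 4.020.
By the Nernst equation, E = +3.28 − (0.0591/3)·(4.020) = +3.201 V.

+3.201 V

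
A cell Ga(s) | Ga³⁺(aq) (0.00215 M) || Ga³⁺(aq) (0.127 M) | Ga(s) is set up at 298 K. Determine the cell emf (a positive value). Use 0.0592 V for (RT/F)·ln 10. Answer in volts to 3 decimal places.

0.035 V

For a concentration cell E°cell = 0, since both electrodes use the same couple.
The compartment with the higher Ga³⁺(aq) concentration (0.127 M) acts as the cathode; ions are reduced there and produced at the dilute (0.00215 M) anode.
With n = 3, Ecell = −(0.0592/3)·log([dilute]/[conc]) = −(0.0592/3)·log(0.00215/0.127) = +0.035 V.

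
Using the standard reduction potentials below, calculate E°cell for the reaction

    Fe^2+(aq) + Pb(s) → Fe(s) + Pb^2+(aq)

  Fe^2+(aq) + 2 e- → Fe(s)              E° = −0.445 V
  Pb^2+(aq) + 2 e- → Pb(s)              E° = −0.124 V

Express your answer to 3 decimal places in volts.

−0.321 V

In the reaction as written, Fe^2+(aq) is reduced (cathode) and Pb^2+(aq) is produced by oxidation at the anode.
E°cell = E°(cathode) − E°(anode) = −0.445 − (−0.124) = −0.321 V.
The negative E°cell means the reaction is non-spontaneous in the direction written.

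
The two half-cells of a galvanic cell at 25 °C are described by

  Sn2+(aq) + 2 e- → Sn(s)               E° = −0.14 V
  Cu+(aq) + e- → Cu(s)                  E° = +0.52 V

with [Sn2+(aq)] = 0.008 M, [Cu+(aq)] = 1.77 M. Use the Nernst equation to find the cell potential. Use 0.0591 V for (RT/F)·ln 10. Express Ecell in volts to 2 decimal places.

+0.74 V

Cu⁺/Cu is reduced (cathode, E° = +0.52 V) and Sn²⁺/Sn is oxidized (anode).
The standard potential is +0.52 − (−0.14) = +0.66 V and the balanced reaction transfers n = 2 electrons.
The balanced reaction is 2 Cu+(aq) + Sn(s) → 2 Cu(s) + Sn2+(aq), so Q = [Sn2+(aq)] / [Cu+(aq)]^2 = 0.00255 and log Q = −2.593.
By the Nernst equation, E = +0.66 − (0.0591/2)·(−2.593) = +0.74 V.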